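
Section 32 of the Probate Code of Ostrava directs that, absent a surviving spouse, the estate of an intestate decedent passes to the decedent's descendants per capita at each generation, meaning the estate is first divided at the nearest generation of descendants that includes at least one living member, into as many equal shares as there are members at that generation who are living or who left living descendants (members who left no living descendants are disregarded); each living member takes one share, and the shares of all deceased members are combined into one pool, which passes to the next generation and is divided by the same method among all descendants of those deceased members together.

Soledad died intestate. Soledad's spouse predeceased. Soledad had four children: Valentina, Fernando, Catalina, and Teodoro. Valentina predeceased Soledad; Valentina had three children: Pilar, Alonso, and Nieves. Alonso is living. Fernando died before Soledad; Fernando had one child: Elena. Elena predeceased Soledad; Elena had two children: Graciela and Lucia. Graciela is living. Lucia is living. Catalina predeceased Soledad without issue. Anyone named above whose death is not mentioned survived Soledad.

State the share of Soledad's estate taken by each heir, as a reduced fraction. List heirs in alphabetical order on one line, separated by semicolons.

Alonso 1/6; Graciela 1/12; Lucia 1/12; Nieves 1/6; Pilar 1/6; Teodoro 1/3

There is no surviving spouse, so the entire estate passes to Soledad's descendants per capita at each generation.
At generation 1 (Valentina, Fernando, Teodoro) there are 3 shares of (1)/3 = 1/3 each.
Living: Teodoro — each takes 1/3.
Deceased: Valentina and Fernando. Their combined 2/3 is pooled and carried to generation 2.
At generation 2 (Pilar, Alonso, Nieves, Elena) there are 4 shares of (2/3)/4 = 1/6 each.
Living: Pilar, Alonso, and Nieves — each takes 1/6.
Deceased: Elena. That 1/6 share is carried to generation 3.
At generation 3 (Graciela, Lucia) there are 2 shares of (1/6)/2 = 1/12 each.
Living: Graciela and Lucia — each takes 1/12.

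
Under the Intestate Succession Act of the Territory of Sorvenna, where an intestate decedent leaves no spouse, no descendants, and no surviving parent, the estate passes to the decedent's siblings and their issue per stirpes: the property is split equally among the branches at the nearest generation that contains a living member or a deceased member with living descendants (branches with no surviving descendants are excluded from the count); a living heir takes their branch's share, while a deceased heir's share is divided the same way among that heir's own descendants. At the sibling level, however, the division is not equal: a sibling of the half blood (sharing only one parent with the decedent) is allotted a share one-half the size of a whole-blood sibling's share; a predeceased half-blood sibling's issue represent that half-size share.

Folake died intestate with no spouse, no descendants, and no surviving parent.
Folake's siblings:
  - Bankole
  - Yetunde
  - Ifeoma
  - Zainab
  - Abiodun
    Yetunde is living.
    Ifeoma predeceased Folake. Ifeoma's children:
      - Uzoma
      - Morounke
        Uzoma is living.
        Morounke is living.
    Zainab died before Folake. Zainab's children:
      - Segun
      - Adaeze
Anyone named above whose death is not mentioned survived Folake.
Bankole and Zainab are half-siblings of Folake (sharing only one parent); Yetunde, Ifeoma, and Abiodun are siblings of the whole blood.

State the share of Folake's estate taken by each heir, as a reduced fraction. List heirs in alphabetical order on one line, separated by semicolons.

Abiodun 1/4; Adaeze 1/16; Bankole 1/8; Morounke 1/8; Segun 1/16; Uzoma 1/8; Yetunde 1/4

No spouse, descendants, or parent survives, so the estate passes to Folake's siblings per stirpes.
Half-blood siblings count for one-half the weight of whole-blood siblings at the initial division.
Dividing 1 in proportion to weights (total weight 4): Bankole (weight 1/2) → 1/8; Yetunde (weight 1) → 1/4; Ifeoma (weight 1) → 1/4; Zainab (weight 1/2) → 1/8; Abiodun (weight 1) → 1/4.
Bankole is living and takes 1/8.
Yetunde is living and takes 1/4.
Ifeoma predeceased; the 1/4 allotted to Ifeoma's branch passes to Ifeoma's issue by representation.
The 1/4 is divided into 2 equal shares of 1/8 among Uzoma, Morounke.
Uzoma is living and takes 1/8.
Morounke is living and takes 1/8.
Zainab predeceased; the 1/8 allotted to Zainab's branch passes to Zainab's issue by representation.
The 1/8 is divided into 2 equal shares of 1/16 among Segun, Adaeze.
Segun is living and takes 1/16.
Adaeze is living and takes 1/16.
Abiodun is living and takes 1/4.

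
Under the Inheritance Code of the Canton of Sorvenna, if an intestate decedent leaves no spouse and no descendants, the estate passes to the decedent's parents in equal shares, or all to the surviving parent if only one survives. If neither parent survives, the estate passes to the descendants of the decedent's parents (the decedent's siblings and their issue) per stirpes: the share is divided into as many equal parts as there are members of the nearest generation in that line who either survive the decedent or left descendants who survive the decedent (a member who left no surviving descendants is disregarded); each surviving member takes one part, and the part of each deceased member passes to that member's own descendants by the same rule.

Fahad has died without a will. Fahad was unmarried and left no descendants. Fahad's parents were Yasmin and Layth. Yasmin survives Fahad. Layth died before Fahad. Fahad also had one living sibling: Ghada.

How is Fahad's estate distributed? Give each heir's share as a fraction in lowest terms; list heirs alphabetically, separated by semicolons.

Yasmin 1

Only one parent, Yasmin, survives, so Yasmin takes the entire estate. The siblings take nothing because a surviving parent has priority.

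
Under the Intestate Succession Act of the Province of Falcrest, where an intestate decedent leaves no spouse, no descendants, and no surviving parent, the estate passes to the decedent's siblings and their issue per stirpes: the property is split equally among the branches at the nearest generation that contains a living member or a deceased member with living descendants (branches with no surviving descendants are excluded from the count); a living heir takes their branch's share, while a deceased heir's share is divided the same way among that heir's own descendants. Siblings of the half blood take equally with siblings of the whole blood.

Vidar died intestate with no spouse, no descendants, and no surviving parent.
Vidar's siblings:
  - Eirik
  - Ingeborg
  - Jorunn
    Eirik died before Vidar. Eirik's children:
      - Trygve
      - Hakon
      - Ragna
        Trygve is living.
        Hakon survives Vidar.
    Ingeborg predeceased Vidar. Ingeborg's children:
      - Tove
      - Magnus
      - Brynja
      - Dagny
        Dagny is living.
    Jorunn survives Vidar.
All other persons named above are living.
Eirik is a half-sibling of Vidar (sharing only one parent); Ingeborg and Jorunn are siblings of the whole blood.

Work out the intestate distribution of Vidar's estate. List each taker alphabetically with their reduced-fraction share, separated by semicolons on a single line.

Brynja 1/12; Dagny 1/12; Hakon 1/9; Jorunn 1/3; Magnus 1/12; Ragna 1/9; Tove 1/12; Trygve 1/9

No spouse, descendants, or parent survives, so the estate passes to Vidar's siblings per stirpes.
Half-blood and whole-blood siblings take equally under the stated rule.
The estate is divided into 3 equal shares of 1/3 among Eirik, Ingeborg, Jorunn.
Eirik predeceased; the 1/3 allotted to Eirik's branch passes to Eirik's issue by representation.
The 1/3 is divided into 3 equal shares of 1/9 among Trygve, Hakon, Ragna.
Trygve is living and takes 1/9.
Hakon is living and takes 1/9.
Ragna is living and takes 1/9.
Ingeborg predeceased; the 1/3 allotted to Ingeborg's branch passes to Ingeborg's issue by representation.
The 1/3 is divided into 4 equal shares of 1/12 among Tove, Magnus, Brynja, Dagny.
Tove is living and takes 1/12.
Magnus is living and takes 1/12.
Brynja is living and takes 1/12.
Dagny is living and takes 1/12.
Jorunn is living and takes 1/3.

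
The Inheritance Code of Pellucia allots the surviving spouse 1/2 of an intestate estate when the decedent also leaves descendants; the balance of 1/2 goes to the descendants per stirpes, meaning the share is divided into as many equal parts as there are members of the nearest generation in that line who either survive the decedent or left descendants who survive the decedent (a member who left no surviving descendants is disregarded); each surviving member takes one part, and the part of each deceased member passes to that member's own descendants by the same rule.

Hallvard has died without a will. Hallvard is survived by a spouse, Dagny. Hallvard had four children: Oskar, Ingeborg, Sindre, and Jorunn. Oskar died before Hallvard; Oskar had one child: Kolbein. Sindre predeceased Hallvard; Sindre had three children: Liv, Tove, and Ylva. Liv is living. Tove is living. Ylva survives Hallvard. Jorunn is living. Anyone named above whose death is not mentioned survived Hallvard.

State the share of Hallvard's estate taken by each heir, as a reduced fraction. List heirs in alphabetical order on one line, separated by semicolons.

Dagny, as surviving spouse, takes 1/2.
The remaining 1/2 passes to Hallvard's descendants per stirpes.
The 1/2 is divided into 4 equal shares of 1/8 among Oskar, Ingeborg, Sindre, Jorunn.
Oskar predeceased; the 1/8 allotted to Oskar's branch passes to Oskar's issue by representation.
Kolbein is the sole taker at this level and receives the full 1/8.
Ingeborg is living and takes 1/8.
Sindre predeceased; the 1/8 allotted to Sindre's branch passes to Sindre's issue by representation.
The 1/8 is divided into 3 equal shares of 1/24 among Liv, Tove, Ylva.
Liv is living and takes 1/24.
Tove is living and takes 1/24.
Ylva is living and takes 1/24.
Jorunn is living and takes 1/8.

Dagny 1/2; Ingeborg 1/8; Jorunn 1/8; Kolbein 1/8; Liv 1/24; Tove 1/24; Ylva 1/24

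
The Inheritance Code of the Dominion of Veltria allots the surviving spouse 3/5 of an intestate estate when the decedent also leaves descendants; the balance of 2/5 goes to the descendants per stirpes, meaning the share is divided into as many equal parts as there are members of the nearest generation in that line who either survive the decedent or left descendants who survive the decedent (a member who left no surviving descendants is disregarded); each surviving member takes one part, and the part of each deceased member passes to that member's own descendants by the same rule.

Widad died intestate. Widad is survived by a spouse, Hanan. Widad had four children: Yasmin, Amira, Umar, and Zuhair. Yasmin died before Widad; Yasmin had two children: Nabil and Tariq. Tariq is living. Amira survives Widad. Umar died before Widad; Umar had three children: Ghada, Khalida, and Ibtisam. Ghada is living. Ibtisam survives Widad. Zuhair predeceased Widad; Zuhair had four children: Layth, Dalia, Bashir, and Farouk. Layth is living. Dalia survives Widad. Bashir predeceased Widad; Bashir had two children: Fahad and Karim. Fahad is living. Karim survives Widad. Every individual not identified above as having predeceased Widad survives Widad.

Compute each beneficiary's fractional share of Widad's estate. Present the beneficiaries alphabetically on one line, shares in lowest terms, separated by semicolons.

Amira 1/10; Dalia 1/40; Fahad 1/80; Farouk 1/40; Ghada 1/30; Hanan 3/5; Ibtisam 1/30; Karim 1/80; Khalida 1/30; Layth 1/40; Nabil 1/20; Tariq 1/20

Hanan, as surviving spouse, takes 3/5.
The remaining 2/5 passes to Widad's descendants per stirpes.
The 2/5 is divided into 4 equal shares of 1/10 among Yasmin, Amira, Umar, Zuhair.
Yasmin predeceased; the 1/10 allotted to Yasmin's branch passes to Yasmin's issue by representation.
The 1/10 is divided into 2 equal shares of 1/20 among Nabil, Tariq.
Nabil is living and takes 1/20.
Tariq is living and takes 1/20.
Amira is living and takes 1/10.
Umar predeceased; the 1/10 allotted to Umar's branch passes to Umar's issue by representation.
The 1/10 is divided into 3 equal shares of 1/30 among Ghada, Khalida, Ibtisam.
Ghada is living and takes 1/30.
Khalida is living and takes 1/30.
Ibtisam is living and takes 1/30.
Zuhair predeceased; the 1/10 allotted to Zuhair's branch passes to Zuhair's issue by representation.
The 1/10 is divided into 4 equal shares of 1/40 among Layth, Dalia, Bashir, Farouk.
Layth is living and takes 1/40.
Dalia is living and takes 1/40.
Bashir predeceased; the 1/40 allotted to Bashir's branch passes to Bashir's issue by representation.
The 1/40 is divided into 2 equal shares of 1/80 among Fahad, Karim.
Fahad is living and takes 1/80.
Karim is living and takes 1/80.
Farouk is living and takes 1/40.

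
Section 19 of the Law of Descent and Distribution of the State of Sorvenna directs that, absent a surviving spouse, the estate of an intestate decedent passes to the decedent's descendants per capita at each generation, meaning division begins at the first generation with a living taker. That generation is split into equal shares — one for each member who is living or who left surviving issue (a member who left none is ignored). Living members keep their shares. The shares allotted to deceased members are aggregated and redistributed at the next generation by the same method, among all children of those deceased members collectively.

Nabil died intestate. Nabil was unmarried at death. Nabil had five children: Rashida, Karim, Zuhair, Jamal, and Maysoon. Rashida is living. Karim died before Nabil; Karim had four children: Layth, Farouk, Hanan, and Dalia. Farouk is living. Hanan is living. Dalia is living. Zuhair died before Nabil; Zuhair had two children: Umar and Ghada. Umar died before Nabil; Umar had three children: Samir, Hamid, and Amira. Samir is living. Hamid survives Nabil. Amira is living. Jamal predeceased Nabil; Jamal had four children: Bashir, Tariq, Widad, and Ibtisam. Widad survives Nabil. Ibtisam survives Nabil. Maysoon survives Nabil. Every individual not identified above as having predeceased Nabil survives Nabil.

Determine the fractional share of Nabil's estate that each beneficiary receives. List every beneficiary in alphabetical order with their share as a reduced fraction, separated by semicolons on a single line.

Amira 1/50; Bashir 3/50; Dalia 3/50; Farouk 3/50; Ghada 3/50; Hamid 1/50; Hanan 3/50; Ibtisam 3/50; Layth 3/50; Maysoon 1/5; Rashida 1/5; Samir 1/50; Tariq 3/50; Widad 3/50

There is no surviving spouse, so the entire estate passes to Nabil's descendants per capita at each generation.
At generation 1 (Rashida, Karim, Zuhair, Jamal, Maysoon) there are 5 shares of (1)/5 = 1/5 each.
Living: Rashida and Maysoon — each takes 1/5.
Deceased: Karim, Zuhair, and Jamal. Their combined 3/5 is pooled and carried to generation 2.
At generation 2 (Layth, Farouk, Hanan, Dalia, Umar, Ghada, Bashir, Tariq, Widad, Ibtisam) there are 10 shares of (3/5)/10 = 3/50 each.
Living: Layth, Farouk, Hanan, Dalia, Ghada, Bashir, Tariq, Widad, and Ibtisam — each takes 3/50.
Deceased: Umar. That 3/50 share is carried to generation 3.
At generation 3 (Samir, Hamid, Amira) there are 3 shares of (3/50)/3 = 1/50 each.
Living: Samir, Hamid, and Amira — each takes 1/50.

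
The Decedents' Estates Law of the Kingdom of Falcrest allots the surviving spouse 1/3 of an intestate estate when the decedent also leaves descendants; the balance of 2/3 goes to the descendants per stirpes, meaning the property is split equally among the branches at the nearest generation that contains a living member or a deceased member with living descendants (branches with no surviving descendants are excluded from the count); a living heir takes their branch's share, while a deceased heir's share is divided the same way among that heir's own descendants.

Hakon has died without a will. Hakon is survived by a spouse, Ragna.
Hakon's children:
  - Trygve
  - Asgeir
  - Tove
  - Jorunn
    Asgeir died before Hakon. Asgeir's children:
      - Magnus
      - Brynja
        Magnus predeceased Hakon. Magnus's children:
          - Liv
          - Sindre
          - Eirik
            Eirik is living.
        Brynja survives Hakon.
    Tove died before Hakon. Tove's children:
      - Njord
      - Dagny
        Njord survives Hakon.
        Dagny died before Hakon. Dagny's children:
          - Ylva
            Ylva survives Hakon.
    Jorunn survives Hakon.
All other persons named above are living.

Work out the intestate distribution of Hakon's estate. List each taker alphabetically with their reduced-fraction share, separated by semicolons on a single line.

Brynja 1/12; Eirik 1/36; Jorunn 1/6; Liv 1/36; Njord 1/12; Ragna 1/3; Sindre 1/36; Trygve 1/6; Ylva 1/12

Ragna, as surviving spouse, takes 1/3.
The remaining 2/3 passes to Hakon's descendants per stirpes.
The 2/3 is divided into 4 equal shares of 1/6 among Trygve, Asgeir, Tove, Jorunn.
Trygve is living and takes 1/6.
Asgeir predeceased; the 1/6 allotted to Asgeir's branch passes to Asgeir's issue by representation.
The 1/6 is divided into 2 equal shares of 1/12 among Magnus, Brynja.
Magnus predeceased; the 1/12 allotted to Magnus's branch passes to Magnus's issue by representation.
The 1/12 is divided into 3 equal shares of 1/36 among Liv, Sindre, Eirik.
Liv is living and takes 1/36.
Sindre is living and takes 1/36.
Eirik is living and takes 1/36.
Brynja is living and takes 1/12.
Tove predeceased; the 1/6 allotted to Tove's branch passes to Tove's issue by representation.
The 1/6 is divided into 2 equal shares of 1/12 among Njord, Dagny.
Njord is living and takes 1/12.
Dagny predeceased; the 1/12 allotted to Dagny's branch passes to Dagny's issue by representation.
Ylva is the sole taker at this level and receives the full 1/12.
Jorunn is living and takes 1/6.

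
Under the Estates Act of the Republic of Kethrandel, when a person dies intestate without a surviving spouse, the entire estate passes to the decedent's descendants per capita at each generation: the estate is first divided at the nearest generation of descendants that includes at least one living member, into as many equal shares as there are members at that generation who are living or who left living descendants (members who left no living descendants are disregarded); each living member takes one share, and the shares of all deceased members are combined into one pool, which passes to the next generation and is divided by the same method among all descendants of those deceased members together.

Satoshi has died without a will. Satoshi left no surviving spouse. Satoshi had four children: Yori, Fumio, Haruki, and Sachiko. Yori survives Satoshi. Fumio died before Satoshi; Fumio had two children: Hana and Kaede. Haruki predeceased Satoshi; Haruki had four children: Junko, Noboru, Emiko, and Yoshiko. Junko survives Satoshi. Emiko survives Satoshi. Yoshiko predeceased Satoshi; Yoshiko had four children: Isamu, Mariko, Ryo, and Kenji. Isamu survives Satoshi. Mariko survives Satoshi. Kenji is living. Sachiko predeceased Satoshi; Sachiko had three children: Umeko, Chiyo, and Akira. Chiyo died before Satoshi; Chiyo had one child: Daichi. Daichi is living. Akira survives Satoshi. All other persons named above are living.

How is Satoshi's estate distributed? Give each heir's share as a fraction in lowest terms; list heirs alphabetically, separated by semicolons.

Akira 1/12; Daichi 1/30; Emiko 1/12; Hana 1/12; Isamu 1/30; Junko 1/12; Kaede 1/12; Kenji 1/30; Mariko 1/30; Noboru 1/12; Ryo 1/30; Umeko 1/12; Yori 1/4

There is no surviving spouse, so the entire estate passes to Satoshi's descendants per capita at each generation.
At generation 1 (Yori, Fumio, Haruki, Sachiko) there are 4 shares of (1)/4 = 1/4 each.
Living: Yori — each takes 1/4.
Deceased: Fumio, Haruki, and Sachiko. Their combined 3/4 is pooled and carried to generation 2.
At generation 2 (Hana, Kaede, Junko, Noboru, Emiko, Yoshiko, Umeko, Chiyo, Akira) there are 9 shares of (3/4)/9 = 1/12 each.
Living: Hana, Kaede, Junko, Noboru, Emiko, Umeko, and Akira — each takes 1/12.
Deceased: Yoshiko and Chiyo. Their combined 1/6 is pooled and carried to generation 3.
At generation 3 (Isamu, Mariko, Ryo, Kenji, Daichi) there are 5 shares of (1/6)/5 = 1/30 each.
Living: Isamu, Mariko, Ryo, Kenji, and Daichi — each takes 1/30.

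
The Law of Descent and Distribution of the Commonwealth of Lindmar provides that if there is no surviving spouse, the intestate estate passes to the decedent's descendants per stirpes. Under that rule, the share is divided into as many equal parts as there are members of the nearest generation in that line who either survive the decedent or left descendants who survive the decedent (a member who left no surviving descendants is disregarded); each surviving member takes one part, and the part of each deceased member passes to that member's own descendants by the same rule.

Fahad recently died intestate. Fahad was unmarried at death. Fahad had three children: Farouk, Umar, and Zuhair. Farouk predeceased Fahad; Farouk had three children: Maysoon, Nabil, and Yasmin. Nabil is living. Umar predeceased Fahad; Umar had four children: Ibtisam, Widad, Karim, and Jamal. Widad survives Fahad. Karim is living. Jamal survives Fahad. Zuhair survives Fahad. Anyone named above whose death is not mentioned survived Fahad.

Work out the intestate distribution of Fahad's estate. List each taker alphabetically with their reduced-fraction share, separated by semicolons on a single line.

There is no surviving spouse, so the entire estate passes to Fahad's descendants per stirpes.
The estate is divided into 3 equal shares of 1/3 among Farouk, Umar, Zuhair.
Farouk predeceased; the 1/3 allotted to Farouk's branch passes to Farouk's issue by representation.
The 1/3 is divided into 3 equal shares of 1/9 among Maysoon, Nabil, Yasmin.
Maysoon is living and takes 1/9.
Nabil is living and takes 1/9.
Yasmin is living and takes 1/9.
Umar predeceased; the 1/3 allotted to Umar's branch passes to Umar's issue by representation.
The 1/3 is divided into 4 equal shares of 1/12 among Ibtisam, Widad, Karim, Jamal.
Ibtisam is living and takes 1/12.
Widad is living and takes 1/12.
Karim is living and takes 1/12.
Jamal is living and takes 1/12.
Zuhair is living and takes 1/3.

Ibtisam 1/12; Jamal 1/12; Karim 1/12; Maysoon 1/9; Nabil 1/9; Widad 1/12; Yasmin 1/9; Zuhair 1/3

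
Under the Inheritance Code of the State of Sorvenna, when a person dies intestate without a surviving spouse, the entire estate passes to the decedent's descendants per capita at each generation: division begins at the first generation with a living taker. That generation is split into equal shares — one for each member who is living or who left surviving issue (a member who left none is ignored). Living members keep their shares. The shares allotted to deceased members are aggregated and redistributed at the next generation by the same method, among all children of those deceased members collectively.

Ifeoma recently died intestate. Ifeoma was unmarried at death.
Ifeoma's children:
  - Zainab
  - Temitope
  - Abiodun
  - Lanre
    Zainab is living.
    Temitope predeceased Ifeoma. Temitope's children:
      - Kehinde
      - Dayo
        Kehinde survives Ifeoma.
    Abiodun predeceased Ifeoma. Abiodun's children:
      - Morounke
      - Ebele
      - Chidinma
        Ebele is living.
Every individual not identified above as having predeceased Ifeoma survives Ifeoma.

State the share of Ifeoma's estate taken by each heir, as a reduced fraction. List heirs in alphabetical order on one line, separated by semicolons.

Chidinma 1/10; Dayo 1/10; Ebele 1/10; Kehinde 1/10; Lanre 1/4; Morounke 1/10; Zainab 1/4

There is no surviving spouse, so the entire estate passes to Ifeoma's descendants per capita at each generation.
At generation 1 (Zainab, Temitope, Abiodun, Lanre) there are 4 shares of (1)/4 = 1/4 each.
Living: Zainab and Lanre — each takes 1/4.
Deceased: Temitope and Abiodun. Their combined 1/2 is pooled and carried to generation 2.
At generation 2 (Kehinde, Dayo, Morounke, Ebele, Chidinma) there are 5 shares of (1/2)/5 = 1/10 each.
Living: Kehinde, Dayo, Morounke, Ebele, and Chidinma — each takes 1/10.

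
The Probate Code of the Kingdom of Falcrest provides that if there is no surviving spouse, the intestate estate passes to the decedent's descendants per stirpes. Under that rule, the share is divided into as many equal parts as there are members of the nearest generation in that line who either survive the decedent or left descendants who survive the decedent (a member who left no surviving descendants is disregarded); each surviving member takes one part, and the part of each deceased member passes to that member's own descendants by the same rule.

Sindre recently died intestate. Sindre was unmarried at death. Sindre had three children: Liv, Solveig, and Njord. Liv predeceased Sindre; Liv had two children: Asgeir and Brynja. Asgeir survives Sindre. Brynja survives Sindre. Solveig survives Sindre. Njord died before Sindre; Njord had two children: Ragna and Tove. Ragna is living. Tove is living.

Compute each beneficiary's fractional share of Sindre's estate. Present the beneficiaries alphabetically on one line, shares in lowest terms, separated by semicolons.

Asgeir 1/6; Brynja 1/6; Ragna 1/6; Solveig 1/3; Tove 1/6

There is no surviving spouse, so the entire estate passes to Sindre's descendants per stirpes.
The estate is divided into 3 equal shares of 1/3 among Liv, Solveig, Njord.
Liv predeceased; the 1/3 allotted to Liv's branch passes to Liv's issue by representation.
The 1/3 is divided into 2 equal shares of 1/6 among Asgeir, Brynja.
Asgeir is living and takes 1/6.
Brynja is living and takes 1/6.
Solveig is living and takes 1/3.
Njord predeceased; the 1/3 allotted to Njord's branch passes to Njord's issue by representation.
The 1/3 is divided into 2 equal shares of 1/6 among Ragna, Tove.
Ragna is living and takes 1/6.
Tove is living and takes 1/6.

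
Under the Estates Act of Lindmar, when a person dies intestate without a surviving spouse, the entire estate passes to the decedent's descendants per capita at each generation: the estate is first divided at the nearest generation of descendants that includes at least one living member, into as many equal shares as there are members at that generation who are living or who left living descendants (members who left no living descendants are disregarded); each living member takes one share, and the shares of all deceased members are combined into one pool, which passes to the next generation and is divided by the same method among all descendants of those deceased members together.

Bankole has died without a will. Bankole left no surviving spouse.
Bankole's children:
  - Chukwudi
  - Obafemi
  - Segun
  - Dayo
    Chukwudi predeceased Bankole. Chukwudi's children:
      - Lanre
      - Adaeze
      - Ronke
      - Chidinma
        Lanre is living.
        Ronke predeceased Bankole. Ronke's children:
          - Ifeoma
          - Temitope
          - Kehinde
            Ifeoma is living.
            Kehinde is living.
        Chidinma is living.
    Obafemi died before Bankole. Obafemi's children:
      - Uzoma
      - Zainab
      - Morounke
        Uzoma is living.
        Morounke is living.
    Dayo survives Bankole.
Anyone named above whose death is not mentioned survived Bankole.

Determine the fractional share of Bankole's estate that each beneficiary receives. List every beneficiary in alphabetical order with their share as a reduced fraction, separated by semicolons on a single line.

There is no surviving spouse, so the entire estate passes to Bankole's descendants per capita at each generation.
At generation 1 (Chukwudi, Obafemi, Segun, Dayo) there are 4 shares of (1)/4 = 1/4 each.
Living: Segun and Dayo — each takes 1/4.
Deceased: Chukwudi and Obafemi. Their combined 1/2 is pooled and carried to generation 2.
At generation 2 (Lanre, Adaeze, Ronke, Chidinma, Uzoma, Zainab, Morounke) there are 7 shares of (1/2)/7 = 1/14 each.
Living: Lanre, Adaeze, Chidinma, Uzoma, Zainab, and Morounke — each takes 1/14.
Deceased: Ronke. That 1/14 share is carried to generation 3.
At generation 3 (Ifeoma, Temitope, Kehinde) there are 3 shares of (1/14)/3 = 1/42 each.
Living: Ifeoma, Temitope, and Kehinde — each takes 1/42.

Adaeze 1/14; Chidinma 1/14; Dayo 1/4; Ifeoma 1/42; Kehinde 1/42; Lanre 1/14; Morounke 1/14; Segun 1/4; Temitope 1/42; Uzoma 1/14; Zainab 1/14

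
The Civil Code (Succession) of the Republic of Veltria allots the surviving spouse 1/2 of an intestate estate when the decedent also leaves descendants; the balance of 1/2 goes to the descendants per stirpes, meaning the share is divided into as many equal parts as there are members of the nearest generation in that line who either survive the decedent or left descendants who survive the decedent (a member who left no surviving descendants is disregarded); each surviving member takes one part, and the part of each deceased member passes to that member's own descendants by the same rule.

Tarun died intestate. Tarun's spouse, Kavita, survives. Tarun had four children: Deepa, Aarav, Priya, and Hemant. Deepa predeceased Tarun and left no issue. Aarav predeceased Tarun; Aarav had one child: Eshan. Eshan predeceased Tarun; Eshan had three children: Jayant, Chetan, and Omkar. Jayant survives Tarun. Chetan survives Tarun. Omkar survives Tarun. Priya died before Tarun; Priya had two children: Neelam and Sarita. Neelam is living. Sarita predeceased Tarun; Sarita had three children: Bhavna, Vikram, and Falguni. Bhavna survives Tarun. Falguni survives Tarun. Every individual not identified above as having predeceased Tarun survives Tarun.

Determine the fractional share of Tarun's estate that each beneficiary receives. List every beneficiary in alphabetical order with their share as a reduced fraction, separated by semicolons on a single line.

Bhavna 1/36; Chetan 1/18; Falguni 1/36; Hemant 1/6; Jayant 1/18; Kavita 1/2; Neelam 1/12; Omkar 1/18; Vikram 1/36

Kavita, as surviving spouse, takes 1/2.
The remaining 1/2 passes to Tarun's descendants per stirpes.
Deepa left no surviving issue, so that branch lapses and is disregarded.
The 1/2 is divided into 3 equal shares of 1/6 among Aarav, Priya, Hemant.
Aarav predeceased; the 1/6 allotted to Aarav's branch passes to Aarav's issue by representation.
Eshan's line is the sole branch at this level, so the full 1/6 passes to Eshan's issue by representation.
The 1/6 is divided into 3 equal shares of 1/18 among Jayant, Chetan, Omkar.
Jayant is living and takes 1/18.
Chetan is living and takes 1/18.
Omkar is living and takes 1/18.
Priya predeceased; the 1/6 allotted to Priya's branch passes to Priya's issue by representation.
The 1/6 is divided into 2 equal shares of 1/12 among Neelam, Sarita.
Neelam is living and takes 1/12.
Sarita predeceased; the 1/12 allotted to Sarita's branch passes to Sarita's issue by representation.
The 1/12 is divided into 3 equal shares of 1/36 among Bhavna, Vikram, Falguni.
Bhavna is living and takes 1/36.
Vikram is living and takes 1/36.
Falguni is living and takes 1/36.
Hemant is living and takes 1/6.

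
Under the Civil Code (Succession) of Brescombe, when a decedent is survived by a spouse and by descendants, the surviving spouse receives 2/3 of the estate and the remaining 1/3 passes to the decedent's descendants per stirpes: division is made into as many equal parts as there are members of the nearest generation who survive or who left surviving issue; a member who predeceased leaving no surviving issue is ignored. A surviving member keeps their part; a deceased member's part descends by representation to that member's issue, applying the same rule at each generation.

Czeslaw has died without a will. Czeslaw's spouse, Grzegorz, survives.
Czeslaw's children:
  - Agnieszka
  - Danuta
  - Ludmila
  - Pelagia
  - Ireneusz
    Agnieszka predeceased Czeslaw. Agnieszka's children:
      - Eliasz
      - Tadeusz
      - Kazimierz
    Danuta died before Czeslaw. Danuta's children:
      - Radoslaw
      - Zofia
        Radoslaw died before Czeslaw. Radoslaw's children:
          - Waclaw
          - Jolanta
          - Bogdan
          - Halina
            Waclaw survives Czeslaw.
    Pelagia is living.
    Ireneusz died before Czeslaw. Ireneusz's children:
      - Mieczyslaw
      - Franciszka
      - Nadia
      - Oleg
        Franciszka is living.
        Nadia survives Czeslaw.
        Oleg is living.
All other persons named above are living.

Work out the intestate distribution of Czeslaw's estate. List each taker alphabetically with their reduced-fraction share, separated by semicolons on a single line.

Bogdan 1/120; Eliasz 1/45; Franciszka 1/60; Grzegorz 2/3; Halina 1/120; Jolanta 1/120; Kazimierz 1/45; Ludmila 1/15; Mieczyslaw 1/60; Nadia 1/60; Oleg 1/60; Pelagia 1/15; Tadeusz 1/45; Waclaw 1/120; Zofia 1/30

Grzegorz, as surviving spouse, takes 2/3.
The remaining 1/3 passes to Czeslaw's descendants per stirpes.
The 1/3 is divided into 5 equal shares of 1/15 among Agnieszka, Danuta, Ludmila, Pelagia, Ireneusz.
Agnieszka predeceased; the 1/15 allotted to Agnieszka's branch passes to Agnieszka's issue by representation.
The 1/15 is divided into 3 equal shares of 1/45 among Eliasz, Tadeusz, Kazimierz.
Eliasz is living and takes 1/45.
Tadeusz is living and takes 1/45.
Kazimierz is living and takes 1/45.
Danuta predeceased; the 1/15 allotted to Danuta's branch passes to Danuta's issue by representation.
The 1/15 is divided into 2 equal shares of 1/30 among Radoslaw, Zofia.
Radoslaw predeceased; the 1/30 allotted to Radoslaw's branch passes to Radoslaw's issue by representation.
The 1/30 is divided into 4 equal shares of 1/120 among Waclaw, Jolanta, Bogdan, Halina.
Waclaw is living and takes 1/120.
Jolanta is living and takes 1/120.
Bogdan is living and takes 1/120.
Halina is living and takes 1/120.
Zofia is living and takes 1/30.
Ludmila is living and takes 1/15.
Pelagia is living and takes 1/15.
Ireneusz predeceased; the 1/15 allotted to Ireneusz's branch passes to Ireneusz's issue by representation.
The 1/15 is divided into 4 equal shares of 1/60 among Mieczyslaw, Franciszka, Nadia, Oleg.
Mieczyslaw is living and takes 1/60.
Franciszka is living and takes 1/60.
Nadia is living and takes 1/60.
Oleg is living and takes 1/60.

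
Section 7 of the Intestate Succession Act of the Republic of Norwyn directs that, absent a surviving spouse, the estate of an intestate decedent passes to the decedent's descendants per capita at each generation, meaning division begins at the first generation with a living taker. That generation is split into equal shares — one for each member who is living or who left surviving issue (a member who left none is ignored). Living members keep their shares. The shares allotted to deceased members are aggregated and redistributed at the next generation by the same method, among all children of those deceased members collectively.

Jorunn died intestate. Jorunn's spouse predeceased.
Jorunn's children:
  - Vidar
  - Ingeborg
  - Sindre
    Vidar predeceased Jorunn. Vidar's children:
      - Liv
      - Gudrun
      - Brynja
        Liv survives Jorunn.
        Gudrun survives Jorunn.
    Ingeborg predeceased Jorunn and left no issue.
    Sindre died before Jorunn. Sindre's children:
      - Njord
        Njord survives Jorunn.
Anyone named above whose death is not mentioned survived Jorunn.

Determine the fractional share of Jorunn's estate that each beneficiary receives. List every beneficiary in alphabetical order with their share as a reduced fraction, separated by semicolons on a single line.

There is no surviving spouse, so the entire estate passes to Jorunn's descendants per capita at each generation.
No one at generation 1 (Vidar, Sindre) is living; moving to the next generation.
At generation 2 (Liv, Gudrun, Brynja, Njord) there are 4 shares of (1)/4 = 1/4 each.
Living: Liv, Gudrun, Brynja, and Njord — each takes 1/4.

Brynja 1/4; Gudrun 1/4; Liv 1/4; Njord 1/4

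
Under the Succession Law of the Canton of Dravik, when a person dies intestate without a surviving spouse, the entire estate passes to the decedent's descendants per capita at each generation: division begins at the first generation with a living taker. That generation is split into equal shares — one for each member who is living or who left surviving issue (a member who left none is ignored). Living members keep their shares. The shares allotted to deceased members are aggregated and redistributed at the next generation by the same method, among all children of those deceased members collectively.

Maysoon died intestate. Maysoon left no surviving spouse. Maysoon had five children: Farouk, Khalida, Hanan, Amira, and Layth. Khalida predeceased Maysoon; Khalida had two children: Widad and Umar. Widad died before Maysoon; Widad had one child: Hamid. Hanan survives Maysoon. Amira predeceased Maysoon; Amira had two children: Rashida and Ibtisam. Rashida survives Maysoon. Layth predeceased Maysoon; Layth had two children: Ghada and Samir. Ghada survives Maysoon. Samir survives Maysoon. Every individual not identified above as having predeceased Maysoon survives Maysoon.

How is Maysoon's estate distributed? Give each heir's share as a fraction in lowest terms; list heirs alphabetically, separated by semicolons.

Farouk 1/5; Ghada 1/10; Hamid 1/10; Hanan 1/5; Ibtisam 1/10; Rashida 1/10; Samir 1/10; Umar 1/10

There is no surviving spouse, so the entire estate passes to Maysoon's descendants per capita at each generation.
At generation 1 (Farouk, Khalida, Hanan, Amira, Layth) there are 5 shares of (1)/5 = 1/5 each.
Living: Farouk and Hanan — each takes 1/5.
Deceased: Khalida, Amira, and Layth. Their combined 3/5 is pooled and carried to generation 2.
At generation 2 (Widad, Umar, Rashida, Ibtisam, Ghada, Samir) there are 6 shares of (3/5)/6 = 1/10 each.
Living: Umar, Rashida, Ibtisam, Ghada, and Samir — each takes 1/10.
Deceased: Widad. That 1/10 share is carried to generation 3.
At generation 3 (Hamid) there are 1 shares of (1/10)/1 = 1/10 each.
Living: Hamid — each takes 1/10.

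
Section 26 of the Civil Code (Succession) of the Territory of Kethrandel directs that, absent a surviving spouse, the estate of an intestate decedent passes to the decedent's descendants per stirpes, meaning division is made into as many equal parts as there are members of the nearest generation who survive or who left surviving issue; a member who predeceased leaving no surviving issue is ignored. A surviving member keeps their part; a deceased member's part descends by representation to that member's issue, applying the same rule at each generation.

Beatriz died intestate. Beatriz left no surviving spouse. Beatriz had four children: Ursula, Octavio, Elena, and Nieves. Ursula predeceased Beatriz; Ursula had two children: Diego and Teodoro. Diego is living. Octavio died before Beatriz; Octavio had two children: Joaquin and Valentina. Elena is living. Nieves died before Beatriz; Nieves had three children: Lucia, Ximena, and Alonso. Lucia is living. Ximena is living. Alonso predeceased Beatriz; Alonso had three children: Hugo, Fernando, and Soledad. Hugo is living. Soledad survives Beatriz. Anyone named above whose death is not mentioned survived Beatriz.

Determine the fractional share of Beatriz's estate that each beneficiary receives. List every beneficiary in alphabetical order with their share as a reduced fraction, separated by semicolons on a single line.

Diego 1/8; Elena 1/4; Fernando 1/36; Hugo 1/36; Joaquin 1/8; Lucia 1/12; Soledad 1/36; Teodoro 1/8; Valentina 1/8; Ximena 1/12

There is no surviving spouse, so the entire estate passes to Beatriz's descendants per stirpes.
The estate is divided into 4 equal shares of 1/4 among Ursula, Octavio, Elena, Nieves.
Ursula predeceased; the 1/4 allotted to Ursula's branch passes to Ursula's issue by representation.
The 1/4 is divided into 2 equal shares of 1/8 among Diego, Teodoro.
Diego is living and takes 1/8.
Teodoro is living and takes 1/8.
Octavio predeceased; the 1/4 allotted to Octavio's branch passes to Octavio's issue by representation.
The 1/4 is divided into 2 equal shares of 1/8 among Joaquin, Valentina.
Joaquin is living and takes 1/8.
Valentina is living and takes 1/8.
Elena is living and takes 1/4.
Nieves predeceased; the 1/4 allotted to Nieves's branch passes to Nieves's issue by representation.
The 1/4 is divided into 3 equal shares of 1/12 among Lucia, Ximena, Alonso.
Lucia is living and takes 1/12.
Ximena is living and takes 1/12.
Alonso predeceased; the 1/12 allotted to Alonso's branch passes to Alonso's issue by representation.
The 1/12 is divided into 3 equal shares of 1/36 among Hugo, Fernando, Soledad.
Hugo is living and takes 1/36.
Fernando is living and takes 1/36.
Soledad is living and takes 1/36.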